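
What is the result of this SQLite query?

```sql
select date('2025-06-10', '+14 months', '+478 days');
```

2027-12-01

Adding +14 months to 2025-06-10 gives 2026-08-10.
Applying '+478 days' to 2026-08-10: counting 478 days forward gives 2027-12-01.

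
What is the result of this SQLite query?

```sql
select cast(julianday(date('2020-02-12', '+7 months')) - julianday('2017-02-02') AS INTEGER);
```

Adding +7 months to 2020-02-12 gives 2020-09-12.
26 days remain in February 2017 after the 2nd (28 − 2).
Full months from March 2017 through August 2020 contribute their day counts.
Then 12 days into September 2020.
Total: 26 + 31 + 30 + 31 + 30 + 31 + 31 + 30 + 31 + 30 + 31 + 31 + 28 + 31 + 30 + 31 + 30 + 31 + 31 + 30 + 31 + 30 + 31 + 31 + 28 + 31 + 30 + 31 + 30 + 31 + 31 + 30 + 31 + 30 + 31 + 31 + 29 + 31 + 30 + 31 + 30 + 31 + 31 + 12 = 1318.

1318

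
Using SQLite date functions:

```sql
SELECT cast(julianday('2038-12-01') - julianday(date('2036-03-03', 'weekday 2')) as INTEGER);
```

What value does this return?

1002

`weekday 2` advances to the next Tuesday; 2036-03-03 is a Monday, so it moves forward to 2036-03-04.
27 days remain in March 2036 after the 4th (31 − 4).
Full months from April 2036 through November 2038 contribute their day counts.
Then 1 day into December 2038.
Total: 27 + 30 + 31 + 30 + 31 + 31 + 30 + 31 + 30 + 31 + 31 + 28 + 31 + 30 + 31 + 30 + 31 + 31 + 30 + 31 + 30 + 31 + 31 + 28 + 31 + 30 + 31 + 30 + 31 + 31 + 30 + 31 + 30 + 1 = 1002.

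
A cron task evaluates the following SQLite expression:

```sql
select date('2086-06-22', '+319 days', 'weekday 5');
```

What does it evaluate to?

2087-05-09

Applying '+319 days' to 2086-06-22: counting 319 days forward gives 2087-05-07.
`weekday 5` advances to the next Friday; 2087-05-07 is a Wednesday, so it moves forward to 2087-05-09.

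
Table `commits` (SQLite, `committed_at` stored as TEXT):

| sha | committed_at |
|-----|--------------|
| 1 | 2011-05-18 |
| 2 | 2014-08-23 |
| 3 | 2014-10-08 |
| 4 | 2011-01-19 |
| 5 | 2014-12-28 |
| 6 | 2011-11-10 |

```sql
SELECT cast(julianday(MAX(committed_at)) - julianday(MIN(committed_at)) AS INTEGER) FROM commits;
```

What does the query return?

MIN = 2011-01-19, MAX = 2014-12-28.
12 days remain in January 2011 after the 19th (31 − 19).
Full months from February 2011 through November 2014 contribute their day counts.
Then 28 days into December 2014.
Total: 12 + 28 + 31 + 30 + 31 + 30 + 31 + 31 + 30 + 31 + 30 + 31 + 31 + 29 + 31 + 30 + 31 + 30 + 31 + 31 + 30 + 31 + 30 + 31 + 31 + 28 + 31 + 30 + 31 + 30 + 31 + 31 + 30 + 31 + 30 + 31 + 31 + 28 + 31 + 30 + 31 + 30 + 31 + 31 + 30 + 31 + 30 + 28 = 1439.

1439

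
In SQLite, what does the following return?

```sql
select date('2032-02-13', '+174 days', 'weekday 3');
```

2032-08-11

Applying '+174 days' to 2032-02-13: counting 174 days forward gives 2032-08-05.
`weekday 3` advances to the next Wednesday; 2032-08-05 is a Thursday, so it moves forward to 2032-08-11.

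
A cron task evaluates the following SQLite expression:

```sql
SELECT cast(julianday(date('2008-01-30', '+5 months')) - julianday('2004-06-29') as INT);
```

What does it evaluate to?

1462

Adding +5 months to 2008-01-30 gives 2008-06-30.
1 day remains in June 2004 after the 29th (30 − 29).
Full months from July 2004 through May 2008 contribute their day counts.
Then 30 days into June 2008.
Total: 1 + 31 + 31 + 30 + 31 + 30 + 31 + 31 + 28 + 31 + 30 + 31 + 30 + 31 + 31 + 30 + 31 + 30 + 31 + 31 + 28 + 31 + 30 + 31 + 30 + 31 + 31 + 30 + 31 + 30 + 31 + 31 + 28 + 31 + 30 + 31 + 30 + 31 + 31 + 30 + 31 + 30 + 31 + 31 + 29 + 31 + 30 + 31 + 30 = 1462.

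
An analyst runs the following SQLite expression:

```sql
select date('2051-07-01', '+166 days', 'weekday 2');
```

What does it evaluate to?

2051-12-19

Applying '+166 days' to 2051-07-01: counting 166 days forward gives 2051-12-14.
`weekday 2` advances to the next Tuesday; 2051-12-14 is a Thursday, so it moves forward to 2051-12-19.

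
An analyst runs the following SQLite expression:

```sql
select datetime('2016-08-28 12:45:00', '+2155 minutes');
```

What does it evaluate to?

2155 minutes = 35h 55m; +2155 minutes from 2016-08-28 12:45:00 is 2016-08-30 00:40:00 (crosses midnight).

2016-08-30 00:40:00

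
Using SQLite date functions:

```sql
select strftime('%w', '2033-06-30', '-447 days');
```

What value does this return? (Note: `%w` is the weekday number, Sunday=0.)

First apply '-447 days': 2033-06-30 → 2032-04-09.
2032-04-09 is a Friday; with Sunday=0 that is 5.

5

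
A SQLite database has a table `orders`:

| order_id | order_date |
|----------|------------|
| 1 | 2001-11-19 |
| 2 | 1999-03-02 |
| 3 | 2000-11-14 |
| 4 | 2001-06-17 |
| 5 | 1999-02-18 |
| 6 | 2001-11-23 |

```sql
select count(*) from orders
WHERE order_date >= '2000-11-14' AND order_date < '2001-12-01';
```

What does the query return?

Rows in [2000-11-14, 2001-12-01): 2001-11-19, 2000-11-14, 2001-06-17, 2001-11-23 → 4 rows.

4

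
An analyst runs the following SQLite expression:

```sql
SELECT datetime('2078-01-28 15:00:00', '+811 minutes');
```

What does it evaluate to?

2078-01-29 04:31:00

811 minutes = 13h 31m; +811 minutes from 2078-01-28 15:00:00 is 2078-01-29 04:31:00 (crosses midnight).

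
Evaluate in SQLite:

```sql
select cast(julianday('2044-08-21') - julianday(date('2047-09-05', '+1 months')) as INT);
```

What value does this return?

Adding +1 month to 2047-09-05 gives 2047-10-05.
10 days remain in August 2044 after the 21st (31 − 21).
Full months from September 2044 through September 2047 contribute their day counts.
Then 5 days into October 2047.
Total: 10 + 30 + 31 + 30 + 31 + 31 + 28 + 31 + 30 + 31 + 30 + 31 + 31 + 30 + 31 + 30 + 31 + 31 + 28 + 31 + 30 + 31 + 30 + 31 + 31 + 30 + 31 + 30 + 31 + 31 + 28 + 31 + 30 + 31 + 30 + 31 + 31 + 30 + 5 = 1140.
The subtraction is earlier − later, so the result is −1140 → -1140.

-1140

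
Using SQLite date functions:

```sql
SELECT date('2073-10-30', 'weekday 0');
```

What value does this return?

`weekday 0` advances to the next Sunday; 2073-10-30 is a Monday, so it moves forward to 2073-11-05.

2073-11-05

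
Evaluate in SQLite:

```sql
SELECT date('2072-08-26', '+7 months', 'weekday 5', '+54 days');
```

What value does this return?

2073-05-24

Adding +7 months to 2072-08-26 gives 2073-03-26.
`weekday 5` advances to the next Friday; 2073-03-26 is a Sunday, so it moves forward to 2073-03-31.
Applying '+54 days' to 2073-03-31: counting 54 days forward gives 2073-05-24.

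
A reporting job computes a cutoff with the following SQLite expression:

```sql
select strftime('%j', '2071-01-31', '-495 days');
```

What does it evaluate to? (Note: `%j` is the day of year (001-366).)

266

First apply '-495 days': 2071-01-31 → 2069-09-23.
Day-of-year for 2069-09-23: days since 2069-01-01 inclusive = 266, zero-padded to 266.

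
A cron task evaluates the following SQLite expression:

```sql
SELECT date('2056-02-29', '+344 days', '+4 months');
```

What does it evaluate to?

Applying '+344 days' to 2056-02-29: counting 344 days forward gives 2057-02-07.
Adding +4 months to 2057-02-07 gives 2057-06-07.

2057-06-07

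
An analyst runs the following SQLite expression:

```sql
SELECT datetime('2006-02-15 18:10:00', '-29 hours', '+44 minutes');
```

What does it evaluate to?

2006-02-14 13:54:00

-29 hours from 2006-02-15 18:10:00 is 2006-02-14 13:10:00 (crosses midnight).
+44 minutes from 2006-02-14 13:10:00 is 2006-02-14 13:54:00.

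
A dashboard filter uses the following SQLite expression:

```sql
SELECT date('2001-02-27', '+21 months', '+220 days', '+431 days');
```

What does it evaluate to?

2004-09-08

Adding +21 months to 2001-02-27 gives 2002-11-27.
Applying '+220 days' to 2002-11-27: counting 220 days forward gives 2003-07-05.
Applying '+431 days' to 2003-07-05: counting 431 days forward gives 2004-09-08.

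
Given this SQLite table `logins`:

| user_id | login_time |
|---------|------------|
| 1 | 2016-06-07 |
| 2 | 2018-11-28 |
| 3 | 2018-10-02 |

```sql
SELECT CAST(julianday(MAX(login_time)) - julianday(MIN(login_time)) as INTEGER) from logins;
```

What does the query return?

904

MIN = 2016-06-07, MAX = 2018-11-28.
23 days remain in June 2016 after the 7th (30 − 7).
Full months from July 2016 through October 2018 contribute their day counts.
Then 28 days into November 2018.
Total: 23 + 31 + 31 + 30 + 31 + 30 + 31 + 31 + 28 + 31 + 30 + 31 + 30 + 31 + 31 + 30 + 31 + 30 + 31 + 31 + 28 + 31 + 30 + 31 + 30 + 31 + 31 + 30 + 31 + 28 = 904.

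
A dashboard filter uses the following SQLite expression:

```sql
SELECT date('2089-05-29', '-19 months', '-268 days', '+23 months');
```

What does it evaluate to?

2089-01-03

Adding -19 months to 2089-05-29 gives 2087-10-29.
Applying '-268 days' to 2087-10-29: counting 268 days back gives 2087-02-03.
Adding +23 months to 2087-02-03 gives 2089-01-03.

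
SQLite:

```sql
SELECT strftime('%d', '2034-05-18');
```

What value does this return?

`%d` extracts the 2-digit day of month: 18.

18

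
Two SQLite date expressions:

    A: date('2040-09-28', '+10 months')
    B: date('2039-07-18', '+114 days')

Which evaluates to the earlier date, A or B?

B

A = 2041-07-28.
B = 2039-11-09.
B is earlier.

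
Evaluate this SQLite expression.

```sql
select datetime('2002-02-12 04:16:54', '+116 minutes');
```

2002-02-12 06:12:54

116 minutes = 1h 56m; +116 minutes from 2002-02-12 04:16:54 is 2002-02-12 06:12:54.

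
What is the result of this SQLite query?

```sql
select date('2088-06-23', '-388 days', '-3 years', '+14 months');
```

Applying '-388 days' to 2088-06-23: counting 388 days back gives 2087-06-01.
Adding -3 years to 2087-06-01 gives 2084-06-01.
Adding +14 months to 2084-06-01 gives 2085-08-01.

2085-08-01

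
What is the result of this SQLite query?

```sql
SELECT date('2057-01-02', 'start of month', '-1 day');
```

2056-12-31

`start of month` rewinds 2057-01-02 to 2057-01-01.
Going back 1 day from 2057-01-01 reaches 2056-12-31 (last day of December, 31 days).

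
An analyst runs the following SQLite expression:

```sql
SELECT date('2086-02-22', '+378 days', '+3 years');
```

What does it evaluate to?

2090-03-07

Applying '+378 days' to 2086-02-22: counting 378 days forward gives 2087-03-07.
Adding +3 years to 2087-03-07 gives 2090-03-07.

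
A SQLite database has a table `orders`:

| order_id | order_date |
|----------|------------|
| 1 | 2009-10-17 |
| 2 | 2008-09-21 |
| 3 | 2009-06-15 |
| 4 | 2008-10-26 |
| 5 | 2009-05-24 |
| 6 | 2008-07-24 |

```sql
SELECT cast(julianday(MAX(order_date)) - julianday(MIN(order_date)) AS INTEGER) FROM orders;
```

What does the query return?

450

MIN = 2008-07-24, MAX = 2009-10-17.
7 days remain in July 2008 after the 24th (31 − 24).
Full months from August 2008 through September 2009 contribute their day counts.
Then 17 days into October 2009.
Total: 7 + 31 + 30 + 31 + 30 + 31 + 31 + 28 + 31 + 30 + 31 + 30 + 31 + 31 + 30 + 17 = 450.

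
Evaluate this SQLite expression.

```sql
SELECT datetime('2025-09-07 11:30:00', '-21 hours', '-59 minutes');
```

-21 hours from 2025-09-07 11:30:00 is 2025-09-06 14:30:00 (crosses midnight).
-59 minutes from 2025-09-06 14:30:00 is 2025-09-06 13:31:00.

2025-09-06 13:31:00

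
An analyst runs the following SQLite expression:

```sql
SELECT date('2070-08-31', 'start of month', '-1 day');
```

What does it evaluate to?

`start of month` rewinds 2070-08-31 to 2070-08-01.
Going back 1 day from 2070-08-01 reaches 2070-07-31 (last day of July, 31 days).

2070-07-31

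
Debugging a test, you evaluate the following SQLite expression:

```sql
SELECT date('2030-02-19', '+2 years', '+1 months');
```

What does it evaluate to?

Adding +2 years to 2030-02-19 gives 2032-02-19.
Adding +1 month to 2032-02-19 gives 2032-03-19.

2032-03-19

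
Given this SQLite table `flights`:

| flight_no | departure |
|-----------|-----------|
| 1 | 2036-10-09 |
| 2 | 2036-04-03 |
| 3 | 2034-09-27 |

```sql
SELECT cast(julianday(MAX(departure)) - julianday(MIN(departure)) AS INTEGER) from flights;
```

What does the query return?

MIN = 2034-09-27, MAX = 2036-10-09.
3 days remain in September 2034 after the 27th (30 − 27).
Full months from October 2034 through September 2036 contribute their day counts.
Then 9 days into October 2036.
Total: 3 + 31 + 30 + 31 + 31 + 28 + 31 + 30 + 31 + 30 + 31 + 31 + 30 + 31 + 30 + 31 + 31 + 29 + 31 + 30 + 31 + 30 + 31 + 31 + 30 + 9 = 743.

743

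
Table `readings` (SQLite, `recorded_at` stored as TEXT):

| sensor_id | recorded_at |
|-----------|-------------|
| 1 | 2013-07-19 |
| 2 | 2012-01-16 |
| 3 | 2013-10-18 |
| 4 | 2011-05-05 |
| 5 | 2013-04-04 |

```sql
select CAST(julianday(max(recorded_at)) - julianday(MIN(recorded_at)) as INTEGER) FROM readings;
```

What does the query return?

MIN = 2011-05-05, MAX = 2013-10-18.
26 days remain in May 2011 after the 5th (31 − 5).
Full months from June 2011 through September 2013 contribute their day counts.
Then 18 days into October 2013.
Total: 26 + 30 + 31 + 31 + 30 + 31 + 30 + 31 + 31 + 29 + 31 + 30 + 31 + 30 + 31 + 31 + 30 + 31 + 30 + 31 + 31 + 28 + 31 + 30 + 31 + 30 + 31 + 31 + 30 + 18 = 897.

897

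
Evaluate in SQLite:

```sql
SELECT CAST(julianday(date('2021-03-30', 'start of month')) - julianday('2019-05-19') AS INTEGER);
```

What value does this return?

652

`start of month` rewinds 2021-03-30 to 2021-03-01.
12 days remain in May 2019 after the 19th (31 − 19).
Full months from June 2019 through February 2021 contribute their day counts.
Then 1 day into March 2021.
Total: 12 + 30 + 31 + 31 + 30 + 31 + 30 + 31 + 31 + 29 + 31 + 30 + 31 + 30 + 31 + 31 + 30 + 31 + 30 + 31 + 31 + 28 + 1 = 652.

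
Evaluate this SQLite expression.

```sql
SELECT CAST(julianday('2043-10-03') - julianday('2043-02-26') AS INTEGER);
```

219

2 days remain in February 2043 after the 26th (28 − 26).
Full months from March 2043 through September 2043 contribute their day counts.
Then 3 days into October 2043.
Total: 2 + 31 + 30 + 31 + 30 + 31 + 31 + 30 + 3 = 219.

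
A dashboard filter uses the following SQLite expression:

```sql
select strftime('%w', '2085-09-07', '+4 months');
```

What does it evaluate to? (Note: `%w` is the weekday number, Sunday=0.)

First apply '+4 months': 2085-09-07 → 2086-01-07.
2086-01-07 is a Monday; with Sunday=0 that is 1.

1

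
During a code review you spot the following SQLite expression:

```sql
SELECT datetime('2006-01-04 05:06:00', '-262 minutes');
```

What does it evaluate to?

2006-01-04 00:44:00

262 minutes = 4h 22m; -262 minutes from 2006-01-04 05:06:00 is 2006-01-04 00:44:00.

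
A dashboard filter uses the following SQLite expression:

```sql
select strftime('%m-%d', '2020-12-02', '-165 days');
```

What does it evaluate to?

06-20

First apply '-165 days': 2020-12-02 → 2020-06-20.
`%m-%d` extracts the month-day: 06-20.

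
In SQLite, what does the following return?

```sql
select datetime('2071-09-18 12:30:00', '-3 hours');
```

2071-09-18 09:30:00

-3 hours from 2071-09-18 12:30:00 is 2071-09-18 09:30:00.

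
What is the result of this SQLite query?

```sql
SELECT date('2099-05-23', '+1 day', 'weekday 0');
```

Advancing 1 more day within May lands on 2099-05-24.
`weekday 0` advances to the next Sunday; 2099-05-24 is already a Sunday, so it stays at 2099-05-24.

2099-05-24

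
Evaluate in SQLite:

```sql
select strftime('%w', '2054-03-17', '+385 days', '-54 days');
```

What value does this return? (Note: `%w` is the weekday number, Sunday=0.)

4

First apply '+385 days', '-54 days': 2054-03-17 → 2055-02-11.
2055-02-11 is a Thursday; with Sunday=0 that is 4.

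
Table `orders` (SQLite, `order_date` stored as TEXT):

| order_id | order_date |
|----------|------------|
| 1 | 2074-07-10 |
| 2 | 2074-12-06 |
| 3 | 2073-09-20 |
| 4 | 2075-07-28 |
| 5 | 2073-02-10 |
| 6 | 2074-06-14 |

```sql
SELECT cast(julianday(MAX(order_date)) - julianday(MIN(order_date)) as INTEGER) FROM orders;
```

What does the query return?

898

MIN = 2073-02-10, MAX = 2075-07-28.
18 days remain in February 2073 after the 10th (28 − 10).
Full months from March 2073 through June 2075 contribute their day counts.
Then 28 days into July 2075.
Total: 18 + 31 + 30 + 31 + 30 + 31 + 31 + 30 + 31 + 30 + 31 + 31 + 28 + 31 + 30 + 31 + 30 + 31 + 31 + 30 + 31 + 30 + 31 + 31 + 28 + 31 + 30 + 31 + 30 + 28 = 898.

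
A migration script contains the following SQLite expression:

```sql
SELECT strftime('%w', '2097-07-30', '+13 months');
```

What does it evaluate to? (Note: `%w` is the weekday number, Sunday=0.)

6

First apply '+13 months': 2097-07-30 → 2098-08-30.
2098-08-30 is a Saturday; with Sunday=0 that is 6.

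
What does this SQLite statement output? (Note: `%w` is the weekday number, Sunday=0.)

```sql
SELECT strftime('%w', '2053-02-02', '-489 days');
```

First apply '-489 days': 2053-02-02 → 2051-10-02.
2051-10-02 is a Monday; with Sunday=0 that is 1.

1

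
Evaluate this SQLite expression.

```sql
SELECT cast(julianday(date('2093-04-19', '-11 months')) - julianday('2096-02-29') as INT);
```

Adding -11 months to 2093-04-19 gives 2092-05-19.
12 days remain in May 2092 after the 19th (31 − 19).
Full months from June 2092 through January 2096 contribute their day counts.
Then 29 days into February 2096.
Total: 12 + 30 + 31 + 31 + 30 + 31 + 30 + 31 + 31 + 28 + 31 + 30 + 31 + 30 + 31 + 31 + 30 + 31 + 30 + 31 + 31 + 28 + 31 + 30 + 31 + 30 + 31 + 31 + 30 + 31 + 30 + 31 + 31 + 28 + 31 + 30 + 31 + 30 + 31 + 31 + 30 + 31 + 30 + 31 + 31 + 29 = 1381.
The subtraction is earlier − later, so the result is −1381 → -1381.

-1381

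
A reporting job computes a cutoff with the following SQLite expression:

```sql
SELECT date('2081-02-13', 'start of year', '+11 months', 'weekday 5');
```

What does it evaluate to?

2081-12-05

`start of year` rewinds 2081-02-13 to 2081-01-01.
Adding +11 months to 2081-01-01 gives 2081-12-01.
`weekday 5` advances to the next Friday; 2081-12-01 is a Monday, so it moves forward to 2081-12-05.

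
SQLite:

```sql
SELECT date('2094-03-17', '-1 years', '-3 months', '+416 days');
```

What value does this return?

2094-02-06

Adding -1 year to 2094-03-17 gives 2093-03-17.
Adding -3 months to 2093-03-17 gives 2092-12-17.
Applying '+416 days' to 2092-12-17: counting 416 days forward gives 2094-02-06.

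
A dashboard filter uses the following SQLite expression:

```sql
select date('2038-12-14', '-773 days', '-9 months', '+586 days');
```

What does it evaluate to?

Applying '-773 days' to 2038-12-14: counting 773 days back gives 2036-11-01.
Adding -9 months to 2036-11-01 gives 2036-02-01.
Applying '+586 days' to 2036-02-01: counting 586 days forward gives 2037-09-09.

2037-09-09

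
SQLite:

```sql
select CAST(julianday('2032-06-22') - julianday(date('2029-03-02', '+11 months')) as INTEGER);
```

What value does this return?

871

Adding +11 months to 2029-03-02 gives 2030-02-02.
26 days remain in February 2030 after the 2nd (28 − 2).
Full months from March 2030 through May 2032 contribute their day counts.
Then 22 days into June 2032.
Total: 26 + 31 + 30 + 31 + 30 + 31 + 31 + 30 + 31 + 30 + 31 + 31 + 28 + 31 + 30 + 31 + 30 + 31 + 31 + 30 + 31 + 30 + 31 + 31 + 29 + 31 + 30 + 31 + 22 = 871.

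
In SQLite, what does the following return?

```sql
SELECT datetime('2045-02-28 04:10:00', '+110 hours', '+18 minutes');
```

+110 hours from 2045-02-28 04:10:00 is 2045-03-04 18:10:00 (crosses midnight).
+18 minutes from 2045-03-04 18:10:00 is 2045-03-04 18:28:00.

2045-03-04 18:28:00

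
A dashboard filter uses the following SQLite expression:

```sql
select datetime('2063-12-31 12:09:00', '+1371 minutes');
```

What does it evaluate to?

2064-01-01 11:00:00

1371 minutes = 22h 51m; +1371 minutes from 2063-12-31 12:09:00 is 2064-01-01 11:00:00 (crosses midnight).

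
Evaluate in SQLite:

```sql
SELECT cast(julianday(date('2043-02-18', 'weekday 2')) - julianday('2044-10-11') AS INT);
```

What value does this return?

-595

`weekday 2` advances to the next Tuesday; 2043-02-18 is a Wednesday, so it moves forward to 2043-02-24.
4 days remain in February 2043 after the 24th (28 − 24).
Full months from March 2043 through September 2044 contribute their day counts.
Then 11 days into October 2044.
Total: 4 + 31 + 30 + 31 + 30 + 31 + 31 + 30 + 31 + 30 + 31 + 31 + 29 + 31 + 30 + 31 + 30 + 31 + 31 + 30 + 11 = 595.
The subtraction is earlier − later, so the result is −595 → -595.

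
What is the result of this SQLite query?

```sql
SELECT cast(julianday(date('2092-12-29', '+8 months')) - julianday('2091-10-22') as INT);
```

677

Adding +8 months to 2092-12-29 gives 2093-08-29.
9 days remain in October 2091 after the 22nd (31 − 22).
Full months from November 2091 through July 2093 contribute their day counts.
Then 29 days into August 2093.
Total: 9 + 30 + 31 + 31 + 29 + 31 + 30 + 31 + 30 + 31 + 31 + 30 + 31 + 30 + 31 + 31 + 28 + 31 + 30 + 31 + 30 + 31 + 29 = 677.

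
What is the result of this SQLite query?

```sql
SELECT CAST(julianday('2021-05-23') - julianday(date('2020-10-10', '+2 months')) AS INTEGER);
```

Adding +2 months to 2020-10-10 gives 2020-12-10.
21 days remain in December 2020 after the 10th (31 − 10).
January 2021: 31 days.
February 2021: 28 days.
March 2021: 31 days.
April 2021: 30 days.
Then 23 days into May 2021.
Total: 21 + 31 + 28 + 31 + 30 + 23 = 164.

164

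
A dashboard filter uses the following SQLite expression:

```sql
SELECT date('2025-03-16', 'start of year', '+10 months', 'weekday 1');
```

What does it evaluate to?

`start of year` rewinds 2025-03-16 to 2025-01-01.
Adding +10 months to 2025-01-01 gives 2025-11-01.
`weekday 1` advances to the next Monday; 2025-11-01 is a Saturday, so it moves forward to 2025-11-03.

2025-11-03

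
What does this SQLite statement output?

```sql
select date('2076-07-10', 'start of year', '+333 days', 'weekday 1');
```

`start of year` rewinds 2076-07-10 to 2076-01-01.
Applying '+333 days' to 2076-01-01: counting 333 days forward gives 2076-11-29.
`weekday 1` advances to the next Monday; 2076-11-29 is a Sunday, so it moves forward to 2076-11-30.

2076-11-30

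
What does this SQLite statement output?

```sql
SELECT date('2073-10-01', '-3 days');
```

2073-09-28

Going back 1 day from 2073-10-01 reaches 2073-09-30 (last day of September, 30 days).
Going back 2 days within September lands on 2073-09-28.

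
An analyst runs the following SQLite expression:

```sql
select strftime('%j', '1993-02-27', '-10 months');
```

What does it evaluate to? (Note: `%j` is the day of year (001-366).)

First apply '-10 months': 1993-02-27 → 1992-04-27.
Day-of-year for 1992-04-27: days since 1992-01-01 inclusive = 118, zero-padded to 118.

118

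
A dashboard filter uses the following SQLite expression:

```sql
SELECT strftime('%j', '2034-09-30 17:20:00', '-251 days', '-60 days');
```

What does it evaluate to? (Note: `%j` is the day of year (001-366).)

First apply '-251 days', '-60 days': 2034-09-30 17:20:00 → 2033-11-23 17:20:00.
Day-of-year for 2033-11-23: days since 2033-01-01 inclusive = 327, zero-padded to 327.

327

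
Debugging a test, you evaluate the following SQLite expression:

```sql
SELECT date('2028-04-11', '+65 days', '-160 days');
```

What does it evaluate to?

Applying '+65 days' to 2028-04-11: counting 65 days forward gives 2028-06-15.
Applying '-160 days' to 2028-06-15: counting 160 days back gives 2028-01-07.

2028-01-07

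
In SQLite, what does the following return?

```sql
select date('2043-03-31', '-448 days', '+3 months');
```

2042-04-07

Applying '-448 days' to 2043-03-31: counting 448 days back gives 2042-01-07.
Adding +3 months to 2042-01-07 gives 2042-04-07.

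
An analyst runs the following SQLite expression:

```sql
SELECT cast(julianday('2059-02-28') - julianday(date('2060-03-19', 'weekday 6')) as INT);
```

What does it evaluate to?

-386

`weekday 6` advances to the next Saturday; 2060-03-19 is a Friday, so it moves forward to 2060-03-20.
0 days remain in February 2059 after the 28th (28 − 28).
Full months from March 2059 through February 2060 contribute their day counts.
Then 20 days into March 2060.
Total: 0 + 31 + 30 + 31 + 30 + 31 + 31 + 30 + 31 + 30 + 31 + 31 + 29 + 20 = 386.
The subtraction is earlier − later, so the result is −386 → -386.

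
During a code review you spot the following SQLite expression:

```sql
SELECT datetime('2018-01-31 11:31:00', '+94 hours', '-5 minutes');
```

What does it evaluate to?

2018-02-04 09:26:00

+94 hours from 2018-01-31 11:31:00 is 2018-02-04 09:31:00 (crosses midnight).
-5 minutes from 2018-02-04 09:31:00 is 2018-02-04 09:26:00.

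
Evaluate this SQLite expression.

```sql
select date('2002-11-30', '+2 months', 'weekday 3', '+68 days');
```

2003-04-14

Adding +2 months to 2002-11-30 gives 2003-01-30.
`weekday 3` advances to the next Wednesday; 2003-01-30 is a Thursday, so it moves forward to 2003-02-05.
Applying '+68 days' to 2003-02-05: counting 68 days forward gives 2003-04-14.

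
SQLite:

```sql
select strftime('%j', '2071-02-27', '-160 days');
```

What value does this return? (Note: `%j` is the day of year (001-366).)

First apply '-160 days': 2071-02-27 → 2070-09-20.
Day-of-year for 2070-09-20: days since 2070-01-01 inclusive = 263, zero-padded to 263.

263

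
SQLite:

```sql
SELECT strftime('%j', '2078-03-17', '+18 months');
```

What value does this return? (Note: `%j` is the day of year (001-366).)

260

First apply '+18 months': 2078-03-17 → 2079-09-17.
Day-of-year for 2079-09-17: days since 2079-01-01 inclusive = 260, zero-padded to 260.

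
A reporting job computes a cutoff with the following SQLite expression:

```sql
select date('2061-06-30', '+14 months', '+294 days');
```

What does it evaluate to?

Adding +14 months to 2061-06-30 gives 2062-08-30.
Applying '+294 days' to 2062-08-30: counting 294 days forward gives 2063-06-20.

2063-06-20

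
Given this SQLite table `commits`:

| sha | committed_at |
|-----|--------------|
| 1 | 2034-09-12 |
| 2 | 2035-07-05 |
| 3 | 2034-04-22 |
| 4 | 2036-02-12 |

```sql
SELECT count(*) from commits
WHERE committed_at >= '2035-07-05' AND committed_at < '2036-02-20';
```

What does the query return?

2

Rows in [2035-07-05, 2036-02-20): 2035-07-05, 2036-02-12 → 2 rows.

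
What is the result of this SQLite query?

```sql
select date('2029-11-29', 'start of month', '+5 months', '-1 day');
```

`start of month` rewinds 2029-11-29 to 2029-11-01.
Adding +5 months to 2029-11-01 gives 2030-04-01.
Going back 1 day from 2030-04-01 reaches 2030-03-31 (last day of March, 31 days).

2030-03-31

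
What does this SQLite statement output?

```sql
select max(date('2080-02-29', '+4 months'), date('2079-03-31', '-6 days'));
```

date('2080-02-29', '+4 months') → 2080-06-29.
date('2079-03-31', '-6 days') → 2079-03-25.
Later of the two is 2080-06-29.

2080-06-29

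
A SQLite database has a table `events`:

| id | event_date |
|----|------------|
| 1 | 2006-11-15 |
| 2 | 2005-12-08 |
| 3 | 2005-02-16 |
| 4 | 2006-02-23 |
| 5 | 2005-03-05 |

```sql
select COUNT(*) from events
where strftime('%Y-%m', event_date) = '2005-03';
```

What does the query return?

Rows with year-month 2005-03: 2005-03-05 → 1.

1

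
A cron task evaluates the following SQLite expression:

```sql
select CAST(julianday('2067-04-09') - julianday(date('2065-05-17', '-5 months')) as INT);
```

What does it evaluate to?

Adding -5 months to 2065-05-17 gives 2064-12-17.
14 days remain in December 2064 after the 17th (31 − 17).
Full months from January 2065 through March 2067 contribute their day counts.
Then 9 days into April 2067.
Total: 14 + 31 + 28 + 31 + 30 + 31 + 30 + 31 + 31 + 30 + 31 + 30 + 31 + 31 + 28 + 31 + 30 + 31 + 30 + 31 + 31 + 30 + 31 + 30 + 31 + 31 + 28 + 31 + 9 = 843.

843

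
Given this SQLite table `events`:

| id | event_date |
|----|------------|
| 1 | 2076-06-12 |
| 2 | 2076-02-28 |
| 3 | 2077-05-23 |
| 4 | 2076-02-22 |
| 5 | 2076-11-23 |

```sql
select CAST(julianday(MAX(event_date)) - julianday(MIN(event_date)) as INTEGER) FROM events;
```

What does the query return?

456

MIN = 2076-02-22, MAX = 2077-05-23.
7 days remain in February 2076 after the 22nd (29 − 22).
Full months from March 2076 through April 2077 contribute their day counts.
Then 23 days into May 2077.
Total: 7 + 31 + 30 + 31 + 30 + 31 + 31 + 30 + 31 + 30 + 31 + 31 + 28 + 31 + 30 + 23 = 456.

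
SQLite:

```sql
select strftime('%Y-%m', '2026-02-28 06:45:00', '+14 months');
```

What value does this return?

First apply '+14 months': 2026-02-28 06:45:00 → 2027-04-28 06:45:00.
`%Y-%m` extracts the year-month: 2027-04.

2027-04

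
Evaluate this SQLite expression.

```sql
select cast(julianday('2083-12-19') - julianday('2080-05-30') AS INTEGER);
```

1298

1 day remains in May 2080 after the 30th (31 − 30).
Full months from June 2080 through November 2083 contribute their day counts.
Then 19 days into December 2083.
Total: 1 + 30 + 31 + 31 + 30 + 31 + 30 + 31 + 31 + 28 + 31 + 30 + 31 + 30 + 31 + 31 + 30 + 31 + 30 + 31 + 31 + 28 + 31 + 30 + 31 + 30 + 31 + 31 + 30 + 31 + 30 + 31 + 31 + 28 + 31 + 30 + 31 + 30 + 31 + 31 + 30 + 31 + 30 + 19 = 1298.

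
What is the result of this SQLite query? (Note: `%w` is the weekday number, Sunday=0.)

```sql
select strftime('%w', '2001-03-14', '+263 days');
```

0

First apply '+263 days': 2001-03-14 → 2001-12-02.
2001-12-02 is a Sunday; with Sunday=0 that is 0.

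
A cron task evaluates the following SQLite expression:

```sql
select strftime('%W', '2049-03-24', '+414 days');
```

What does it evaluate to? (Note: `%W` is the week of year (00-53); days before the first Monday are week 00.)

19

First apply '+414 days': 2049-03-24 → 2050-05-12.
2050-05-12 is a Thursday. SQLite's %W counts Mondays since the year started; the result is 19.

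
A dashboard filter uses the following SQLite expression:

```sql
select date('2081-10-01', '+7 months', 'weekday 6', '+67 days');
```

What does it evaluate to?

Adding +7 months to 2081-10-01 gives 2082-05-01.
`weekday 6` advances to the next Saturday; 2082-05-01 is a Friday, so it moves forward to 2082-05-02.
Applying '+67 days' to 2082-05-02: counting 67 days forward gives 2082-07-08.

2082-07-08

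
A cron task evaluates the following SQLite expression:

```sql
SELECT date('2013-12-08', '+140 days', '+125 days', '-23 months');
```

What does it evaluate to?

Applying '+140 days' to 2013-12-08: counting 140 days forward gives 2014-04-27.
Applying '+125 days' to 2014-04-27: counting 125 days forward gives 2014-08-30.
Adding -23 months to 2014-08-30 gives 2012-09-30.

2012-09-30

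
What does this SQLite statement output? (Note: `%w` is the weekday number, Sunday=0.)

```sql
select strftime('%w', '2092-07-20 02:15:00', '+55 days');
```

First apply '+55 days': 2092-07-20 02:15:00 → 2092-09-13 02:15:00.
2092-09-13 is a Saturday; with Sunday=0 that is 6.

6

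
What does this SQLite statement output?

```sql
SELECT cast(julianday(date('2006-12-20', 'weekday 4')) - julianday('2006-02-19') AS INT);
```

305

`weekday 4` advances to the next Thursday; 2006-12-20 is a Wednesday, so it moves forward to 2006-12-21.
9 days remain in February 2006 after the 19th (28 − 19).
Full months from March 2006 through November 2006 contribute their day counts.
Then 21 days into December 2006.
Total: 9 + 31 + 30 + 31 + 30 + 31 + 31 + 30 + 31 + 30 + 21 = 305.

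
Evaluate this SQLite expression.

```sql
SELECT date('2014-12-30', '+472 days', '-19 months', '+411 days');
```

Applying '+472 days' to 2014-12-30: counting 472 days forward gives 2016-04-15.
Adding -19 months to 2016-04-15 gives 2014-09-15.
Applying '+411 days' to 2014-09-15: counting 411 days forward gives 2015-10-31.

2015-10-31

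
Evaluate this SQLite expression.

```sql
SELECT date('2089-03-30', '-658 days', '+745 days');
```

Applying '-658 days' to 2089-03-30: counting 658 days back gives 2087-06-11.
Applying '+745 days' to 2087-06-11: counting 745 days forward gives 2089-06-25.

2089-06-25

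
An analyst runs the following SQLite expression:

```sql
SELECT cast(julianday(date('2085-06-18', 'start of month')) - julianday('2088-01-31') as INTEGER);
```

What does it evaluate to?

-974

`start of month` rewinds 2085-06-18 to 2085-06-01.
29 days remain in June 2085 after the 1st (30 − 1).
Full months from July 2085 through December 2087 contribute their day counts.
Then 31 days into January 2088.
Total: 29 + 31 + 31 + 30 + 31 + 30 + 31 + 31 + 28 + 31 + 30 + 31 + 30 + 31 + 31 + 30 + 31 + 30 + 31 + 31 + 28 + 31 + 30 + 31 + 30 + 31 + 31 + 30 + 31 + 30 + 31 + 31 = 974.
The subtraction is earlier − later, so the result is −974 → -974.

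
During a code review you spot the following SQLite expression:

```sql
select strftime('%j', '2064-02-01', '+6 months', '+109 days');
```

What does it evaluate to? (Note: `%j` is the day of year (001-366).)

First apply '+6 months', '+109 days': 2064-02-01 → 2064-11-18.
Day-of-year for 2064-11-18: days since 2064-01-01 inclusive = 323, zero-padded to 323.

323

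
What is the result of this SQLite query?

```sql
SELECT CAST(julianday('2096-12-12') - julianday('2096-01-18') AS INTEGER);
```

329

13 days remain in January 2096 after the 18th (31 − 18).
Full months from February 2096 through November 2096 contribute their day counts.
Then 12 days into December 2096.
Total: 13 + 29 + 31 + 30 + 31 + 30 + 31 + 31 + 30 + 31 + 30 + 12 = 329.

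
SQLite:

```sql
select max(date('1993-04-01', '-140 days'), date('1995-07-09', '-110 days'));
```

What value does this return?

1995-03-21

date('1993-04-01', '-140 days') → 1992-11-12.
date('1995-07-09', '-110 days') → 1995-03-21.
Later of the two is 1995-03-21.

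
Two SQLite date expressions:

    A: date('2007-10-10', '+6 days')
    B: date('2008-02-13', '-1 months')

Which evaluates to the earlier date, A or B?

A

A = 2007-10-16.
B = 2008-01-13.
A is earlier.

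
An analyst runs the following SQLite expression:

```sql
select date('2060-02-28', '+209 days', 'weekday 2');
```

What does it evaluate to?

Applying '+209 days' to 2060-02-28: counting 209 days forward gives 2060-09-24.
`weekday 2` advances to the next Tuesday; 2060-09-24 is a Friday, so it moves forward to 2060-09-28.

2060-09-28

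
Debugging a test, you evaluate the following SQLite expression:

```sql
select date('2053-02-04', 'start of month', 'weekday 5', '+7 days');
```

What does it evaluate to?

`start of month` rewinds 2053-02-04 to 2053-02-01.
`weekday 5` advances to the next Friday; 2053-02-01 is a Saturday, so it moves forward to 2053-02-07.
Advancing 7 more days within February lands on 2053-02-14.

2053-02-14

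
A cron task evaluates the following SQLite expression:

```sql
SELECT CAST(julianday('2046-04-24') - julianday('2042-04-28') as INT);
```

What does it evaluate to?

1457

2 days remain in April 2042 after the 28th (30 − 28).
Full months from May 2042 through March 2046 contribute their day counts.
Then 24 days into April 2046.
Total: 2 + 31 + 30 + 31 + 31 + 30 + 31 + 30 + 31 + 31 + 28 + 31 + 30 + 31 + 30 + 31 + 31 + 30 + 31 + 30 + 31 + 31 + 29 + 31 + 30 + 31 + 30 + 31 + 31 + 30 + 31 + 30 + 31 + 31 + 28 + 31 + 30 + 31 + 30 + 31 + 31 + 30 + 31 + 30 + 31 + 31 + 28 + 31 + 24 = 1457.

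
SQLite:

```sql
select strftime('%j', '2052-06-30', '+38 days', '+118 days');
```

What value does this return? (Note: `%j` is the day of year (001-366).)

338

First apply '+38 days', '+118 days': 2052-06-30 → 2052-12-03.
Day-of-year for 2052-12-03: days since 2052-01-01 inclusive = 338, zero-padded to 338.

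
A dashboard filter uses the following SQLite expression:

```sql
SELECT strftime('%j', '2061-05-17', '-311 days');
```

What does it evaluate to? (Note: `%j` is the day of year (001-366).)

192

First apply '-311 days': 2061-05-17 → 2060-07-10.
Day-of-year for 2060-07-10: days since 2060-01-01 inclusive = 192, zero-padded to 192.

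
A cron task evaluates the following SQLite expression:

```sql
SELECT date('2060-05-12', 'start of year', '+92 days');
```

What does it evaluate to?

`start of year` rewinds 2060-05-12 to 2060-01-01.
Applying '+92 days' to 2060-01-01: counting 92 days forward gives 2060-04-02.

2060-04-02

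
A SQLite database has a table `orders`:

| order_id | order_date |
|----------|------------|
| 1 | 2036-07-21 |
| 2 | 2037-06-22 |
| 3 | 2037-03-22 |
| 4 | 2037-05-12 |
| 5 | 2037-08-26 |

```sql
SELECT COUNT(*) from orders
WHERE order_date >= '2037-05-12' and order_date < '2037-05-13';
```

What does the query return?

1

Rows in [2037-05-12, 2037-05-13): 2037-05-12 → 1 row.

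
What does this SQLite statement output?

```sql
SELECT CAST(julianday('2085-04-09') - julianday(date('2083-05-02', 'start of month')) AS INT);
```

`start of month` rewinds 2083-05-02 to 2083-05-01.
30 days remain in May 2083 after the 1st (31 − 1).
Full months from June 2083 through March 2085 contribute their day counts.
Then 9 days into April 2085.
Total: 30 + 30 + 31 + 31 + 30 + 31 + 30 + 31 + 31 + 29 + 31 + 30 + 31 + 30 + 31 + 31 + 30 + 31 + 30 + 31 + 31 + 28 + 31 + 9 = 709.

709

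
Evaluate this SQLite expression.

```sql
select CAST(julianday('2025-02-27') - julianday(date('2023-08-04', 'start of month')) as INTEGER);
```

576

`start of month` rewinds 2023-08-04 to 2023-08-01.
30 days remain in August 2023 after the 1st (31 − 1).
Full months from September 2023 through January 2025 contribute their day counts.
Then 27 days into February 2025.
Total: 30 + 30 + 31 + 30 + 31 + 31 + 29 + 31 + 30 + 31 + 30 + 31 + 31 + 30 + 31 + 30 + 31 + 31 + 27 = 576.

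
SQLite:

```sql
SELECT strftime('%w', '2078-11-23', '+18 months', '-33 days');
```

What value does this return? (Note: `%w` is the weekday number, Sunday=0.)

First apply '+18 months', '-33 days': 2078-11-23 → 2080-04-20.
2080-04-20 is a Saturday; with Sunday=0 that is 6.

6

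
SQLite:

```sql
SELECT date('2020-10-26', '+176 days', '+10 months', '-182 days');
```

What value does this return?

Applying '+176 days' to 2020-10-26: counting 176 days forward gives 2021-04-20.
Adding +10 months to 2021-04-20 gives 2022-02-20.
Applying '-182 days' to 2022-02-20: counting 182 days back gives 2021-08-22.

2021-08-22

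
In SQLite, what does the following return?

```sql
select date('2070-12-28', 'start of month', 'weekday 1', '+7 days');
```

2070-12-08

`start of month` rewinds 2070-12-28 to 2070-12-01.
`weekday 1` advances to the next Monday; 2070-12-01 is already a Monday, so it stays at 2070-12-01.
Advancing 7 more days within December lands on 2070-12-08.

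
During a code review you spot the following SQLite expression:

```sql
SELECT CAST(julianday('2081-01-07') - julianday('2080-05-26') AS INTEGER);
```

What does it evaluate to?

5 days remain in May 2080 after the 26th (31 − 26).
Full months from June 2080 through December 2080 contribute their day counts.
Then 7 days into January 2081.
Total: 5 + 30 + 31 + 31 + 30 + 31 + 30 + 31 + 7 = 226.

226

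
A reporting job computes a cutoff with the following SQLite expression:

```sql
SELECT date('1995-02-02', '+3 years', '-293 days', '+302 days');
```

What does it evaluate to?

Adding +3 years to 1995-02-02 gives 1998-02-02.
Applying '-293 days' to 1998-02-02: counting 293 days back gives 1997-04-15.
Applying '+302 days' to 1997-04-15: counting 302 days forward gives 1998-02-11.

1998-02-11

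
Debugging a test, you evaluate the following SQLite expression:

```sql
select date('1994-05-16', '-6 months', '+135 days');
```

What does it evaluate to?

Adding -6 months to 1994-05-16 gives 1993-11-16.
Applying '+135 days' to 1993-11-16: counting 135 days forward gives 1994-03-31.

1994-03-31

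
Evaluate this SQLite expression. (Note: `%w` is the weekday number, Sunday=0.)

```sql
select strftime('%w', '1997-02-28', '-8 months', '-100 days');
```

First apply '-8 months', '-100 days': 1997-02-28 → 1996-03-20.
1996-03-20 is a Wednesday; with Sunday=0 that is 3.

3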